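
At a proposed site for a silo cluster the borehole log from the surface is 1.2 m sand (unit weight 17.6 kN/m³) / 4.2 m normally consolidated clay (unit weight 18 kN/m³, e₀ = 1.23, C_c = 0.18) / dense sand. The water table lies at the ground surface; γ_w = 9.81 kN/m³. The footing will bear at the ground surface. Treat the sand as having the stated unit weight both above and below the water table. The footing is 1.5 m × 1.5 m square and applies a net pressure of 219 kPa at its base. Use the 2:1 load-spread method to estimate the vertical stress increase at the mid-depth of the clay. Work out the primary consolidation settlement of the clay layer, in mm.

S_c ≈ 87 mm

Mid-depth of clay below the ground surface: z = 1.2 + 4.2/2 = 3.3 m.
Total vertical stress at mid-clay: σ_v = 17.6×1.2 + 18×2.1 = 58.92 kPa.
Pore pressure: u = 9.81×(3.3 − 0) = 32.373 kPa.
Initial effective stress: σ'_0 = σ_v − u = 58.92 − 32.373 = 26.547 kPa.
Stress increase at mid-clay by the 2:1 spreading method:
Δσ = qBL/((B+z)(L+z)) = 219×1.5×1.5/((1.5+3.3)(1.5+3.3)) = 21.387 kPa
Final effective stress: σ'_f = σ'_0 + Δσ = 26.547 + 21.387 = 47.934 kPa.
Normally consolidated clay, so the full stress increment lies on the virgin compression line:
S_c = C_c·H/(1+e₀)·log₁₀(σ'_f/σ'_0) = 0.18×4.2/(1+1.23)×log₁₀(47.934/26.547)
    = 0.33901 × 0.25663 = 0.087 m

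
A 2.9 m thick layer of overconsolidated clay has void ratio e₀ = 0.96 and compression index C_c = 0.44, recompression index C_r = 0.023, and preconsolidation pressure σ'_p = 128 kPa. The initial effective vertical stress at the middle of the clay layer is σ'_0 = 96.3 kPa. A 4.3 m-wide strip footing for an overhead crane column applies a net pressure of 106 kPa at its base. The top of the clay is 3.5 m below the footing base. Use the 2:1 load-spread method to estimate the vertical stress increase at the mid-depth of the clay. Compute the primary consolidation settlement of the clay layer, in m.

Mid-depth of clay below the footing base: z = 3.5 + 2.9/2 = 4.95 m.
Stress increase at mid-clay by the 2:1 spreading method:
Δσ = qB/(B+z) = 106×4.3/(4.3+4.95) = 49.276 kPa
Final effective stress: σ'_f = 96.3 + 49.276 = 145.58 kPa.
σ'_f = 145.58 > σ'_p = 128 kPa, so the stress path crosses the preconsolidation pressure — recompression up to σ'_p, then virgin compression beyond:
S_c = H/(1+e₀)·[C_r·log₁₀(σ'_p/σ'_0) + C_c·log₁₀(σ'_f/σ'_p)]
    = 2.9/1.96 × [0.023×log₁₀(128/96.3) + 0.44×log₁₀(145.58/128)]
    = 1.4796 × [0.0028424 + 0.024592] = 0.04059 m

S_c ≈ 0.0406 m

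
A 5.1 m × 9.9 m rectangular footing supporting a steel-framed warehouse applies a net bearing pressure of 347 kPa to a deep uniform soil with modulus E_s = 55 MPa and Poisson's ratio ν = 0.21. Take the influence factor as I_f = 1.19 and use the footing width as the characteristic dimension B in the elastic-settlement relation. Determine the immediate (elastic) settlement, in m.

Immediate (elastic) settlement: S_e = q·B·(1−ν²)/E_s · I_f.
E_s = 55 MPa = 55000 kPa.
S_e = 347 × 5.1 × (1 − 0.21²) / 55000 × 1.19
    = 347 × 5.1 × 0.9559 / 55000 × 1.19
    = 0.0366 m

S_e ≈ 0.0366 m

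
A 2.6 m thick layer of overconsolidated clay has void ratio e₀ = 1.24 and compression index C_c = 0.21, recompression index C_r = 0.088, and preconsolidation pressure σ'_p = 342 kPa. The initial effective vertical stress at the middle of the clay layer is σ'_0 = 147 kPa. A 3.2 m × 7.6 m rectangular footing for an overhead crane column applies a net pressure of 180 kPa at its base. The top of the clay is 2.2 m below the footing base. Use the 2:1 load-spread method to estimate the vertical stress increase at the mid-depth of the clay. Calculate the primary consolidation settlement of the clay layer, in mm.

Mid-depth of clay below the footing base: z = 2.2 + 2.6/2 = 3.5 m.
Stress increase at mid-clay by the 2:1 spreading method:
Δσ = qBL/((B+z)(L+z)) = 180×3.2×7.6/((3.2+3.5)(7.6+3.5)) = 58.862 kPa
Final effective stress: σ'_f = 147 + 58.862 = 205.86 kPa.
σ'_f = 205.86 ≤ σ'_p = 342 kPa, so the clay remains overconsolidated and only the recompression index applies:
S_c = C_r·H/(1+e₀)·log₁₀(σ'_f/σ'_0) = 0.088×2.6/2.24×log₁₀(205.86/147)
    = 0.10214 × 0.14625 = 0.01494 m

S_c ≈ 14.9 mm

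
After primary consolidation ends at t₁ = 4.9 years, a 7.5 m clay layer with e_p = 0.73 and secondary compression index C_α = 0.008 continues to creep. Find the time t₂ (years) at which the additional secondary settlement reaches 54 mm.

S_s = C_α·H/(1+e_p)·log₁₀(t₂/t₁) ⇒ log₁₀(t₂/t₁) = S_s·(1+e_p)/(C_α·H).
log₁₀(t₂/t₁) = 0.054 × (1+0.73) / (0.008×7.5) = 1.557
t₂ = t₁ × 10^1.557 = 4.9 × 36.06 = 176.7 years

t₂ ≈ 177 years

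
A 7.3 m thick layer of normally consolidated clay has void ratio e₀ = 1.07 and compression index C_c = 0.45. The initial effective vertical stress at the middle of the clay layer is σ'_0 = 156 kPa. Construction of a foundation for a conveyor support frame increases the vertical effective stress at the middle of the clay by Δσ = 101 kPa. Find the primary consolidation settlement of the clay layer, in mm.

Final effective stress: σ'_f = σ'_0 + Δσ = 156 + 101 = 257 kPa.
Normally consolidated clay, so the full stress increment lies on the virgin compression line:
S_c = C_c·H/(1+e₀)·log₁₀(σ'_f/σ'_0) = 0.45×7.3/(1+1.07)×log₁₀(257/156)
    = 1.587 × 0.21681 = 0.3441 m

S_c ≈ 344 mm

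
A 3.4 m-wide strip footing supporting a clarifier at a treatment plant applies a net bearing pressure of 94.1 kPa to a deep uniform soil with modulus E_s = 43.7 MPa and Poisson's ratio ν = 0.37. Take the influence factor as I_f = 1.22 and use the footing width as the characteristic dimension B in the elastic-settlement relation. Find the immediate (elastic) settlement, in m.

S_e ≈ 0.00771 m

Immediate (elastic) settlement: S_e = q·B·(1−ν²)/E_s · I_f.
E_s = 43.7 MPa = 43700 kPa.
S_e = 94.1 × 3.4 × (1 − 0.37²) / 43700 × 1.22
    = 94.1 × 3.4 × 0.8631 / 43700 × 1.22
    = 0.007709 m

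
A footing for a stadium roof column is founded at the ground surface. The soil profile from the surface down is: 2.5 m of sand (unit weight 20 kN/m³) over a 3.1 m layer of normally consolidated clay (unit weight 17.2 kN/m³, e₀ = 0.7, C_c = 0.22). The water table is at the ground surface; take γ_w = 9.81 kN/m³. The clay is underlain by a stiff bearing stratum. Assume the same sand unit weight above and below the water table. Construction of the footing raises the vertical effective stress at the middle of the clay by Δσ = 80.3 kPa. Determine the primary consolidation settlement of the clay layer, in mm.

S_c ≈ 201 mm

Mid-depth of clay below the ground surface: z = 2.5 + 3.1/2 = 4.05 m.
Total vertical stress at mid-clay: σ_v = 20×2.5 + 17.2×1.55 = 76.66 kPa.
Pore pressure: u = 9.81×(4.05 − 0) = 39.73 kPa.
Initial effective stress: σ'_0 = σ_v − u = 76.66 − 39.73 = 36.93 kPa.
Final effective stress: σ'_f = σ'_0 + Δσ = 36.93 + 80.3 = 117.23 kPa.
Normally consolidated clay, so the full stress increment lies on the virgin compression line:
S_c = C_c·H/(1+e₀)·log₁₀(σ'_f/σ'_0) = 0.22×3.1/(1+0.7)×log₁₀(117.23/36.93)
    = 0.40118 × 0.50166 = 0.2013 m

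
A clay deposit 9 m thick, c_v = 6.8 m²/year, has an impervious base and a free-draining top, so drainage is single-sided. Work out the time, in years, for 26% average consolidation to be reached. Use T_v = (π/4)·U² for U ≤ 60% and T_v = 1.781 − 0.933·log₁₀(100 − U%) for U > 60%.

t ≈ 0.632 years

Drainage path length: H_d = H = 9 m (single drainage).
U ≤ 60%: T_v = (π/4)·U² = (π/4)×0.26² = 0.053093.
t = T_v·H_d²/c_v = 0.053093×9²/6.8 = 0.6324 years.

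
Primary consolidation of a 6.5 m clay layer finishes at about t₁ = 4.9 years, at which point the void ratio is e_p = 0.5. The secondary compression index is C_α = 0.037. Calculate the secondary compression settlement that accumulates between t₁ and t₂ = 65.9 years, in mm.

S_s ≈ 181 mm

Secondary compression: S_s = C_α·H/(1+e_p)·log₁₀(t₂/t₁)
S_s = 0.037×6.5/(1+0.5)×log₁₀(65.9/4.9)
    = 0.1603 × 1.129 = 0.181 m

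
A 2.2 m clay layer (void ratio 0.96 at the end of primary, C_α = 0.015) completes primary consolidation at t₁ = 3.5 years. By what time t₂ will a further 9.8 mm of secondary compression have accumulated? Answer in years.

S_s = C_α·H/(1+e_p)·log₁₀(t₂/t₁) ⇒ log₁₀(t₂/t₁) = S_s·(1+e_p)/(C_α·H).
log₁₀(t₂/t₁) = 0.0098 × (1+0.96) / (0.015×2.2) = 0.5821
t₂ = t₁ × 10^0.5821 = 3.5 × 3.82 = 13.37 years

t₂ ≈ 13.4 years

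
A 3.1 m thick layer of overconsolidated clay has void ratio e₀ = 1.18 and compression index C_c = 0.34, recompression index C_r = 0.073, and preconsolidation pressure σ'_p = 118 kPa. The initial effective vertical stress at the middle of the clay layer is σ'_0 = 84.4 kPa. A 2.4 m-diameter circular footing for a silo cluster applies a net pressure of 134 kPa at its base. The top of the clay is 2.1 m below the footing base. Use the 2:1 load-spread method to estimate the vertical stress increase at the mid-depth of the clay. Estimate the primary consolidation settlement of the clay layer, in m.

S_c ≈ 0.0101 m

Mid-depth of clay below the footing base: z = 2.1 + 3.1/2 = 3.65 m.
Stress increase at mid-clay by the 2:1 spreading method:
Δσ ≈ qD²/(D+z)² = 134×2.4²/(2.4+3.65)² = 21.087 kPa
Final effective stress: σ'_f = 84.4 + 21.087 = 105.49 kPa.
σ'_f = 105.49 ≤ σ'_p = 118 kPa, so the clay remains overconsolidated and only the recompression index applies:
S_c = C_r·H/(1+e₀)·log₁₀(σ'_f/σ'_0) = 0.073×3.1/2.18×log₁₀(105.49/84.4)
    = 0.10381 × 0.096869 = 0.01006 m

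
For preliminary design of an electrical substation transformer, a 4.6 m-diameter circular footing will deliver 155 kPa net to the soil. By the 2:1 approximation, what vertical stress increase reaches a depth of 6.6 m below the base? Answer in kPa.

Δσ_z ≈ 26.1 kPa

By the 2:1 method the load spreads at 1 horizontal : 2 vertical, so at depth z the loaded area has grown by z in each plan dimension:
Δσ ≈ qD²/(D+z)² = 155×4.6²/(4.6+6.6)² = 26.146 kPa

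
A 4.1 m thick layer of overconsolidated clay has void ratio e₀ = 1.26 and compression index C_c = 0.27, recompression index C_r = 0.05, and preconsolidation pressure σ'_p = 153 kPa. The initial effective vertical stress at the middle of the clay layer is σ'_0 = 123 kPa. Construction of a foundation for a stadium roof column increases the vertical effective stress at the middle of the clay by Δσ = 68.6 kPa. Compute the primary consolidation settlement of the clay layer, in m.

S_c ≈ 0.0565 m

Final effective stress: σ'_f = 123 + 68.6 = 191.6 kPa.
σ'_f = 191.6 > σ'_p = 153 kPa, so the stress path crosses the preconsolidation pressure — recompression up to σ'_p, then virgin compression beyond:
S_c = H/(1+e₀)·[C_r·log₁₀(σ'_p/σ'_0) + C_c·log₁₀(σ'_f/σ'_p)]
    = 4.1/2.26 × [0.05×log₁₀(153/123) + 0.27×log₁₀(191.6/153)]
    = 1.8142 × [0.0047393 + 0.02638] = 0.05646 m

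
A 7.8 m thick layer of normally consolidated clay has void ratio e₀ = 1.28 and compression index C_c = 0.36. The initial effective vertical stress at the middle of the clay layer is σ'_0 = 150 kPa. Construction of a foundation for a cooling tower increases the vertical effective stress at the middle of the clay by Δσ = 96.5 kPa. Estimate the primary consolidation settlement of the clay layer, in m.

Final effective stress: σ'_f = σ'_0 + Δσ = 150 + 96.5 = 246.5 kPa.
Normally consolidated clay, so the full stress increment lies on the virgin compression line:
S_c = C_c·H/(1+e₀)·log₁₀(σ'_f/σ'_0) = 0.36×7.8/(1+1.28)×log₁₀(246.5/150)
    = 1.2316 × 0.21573 = 0.2657 m

S_c ≈ 0.266 m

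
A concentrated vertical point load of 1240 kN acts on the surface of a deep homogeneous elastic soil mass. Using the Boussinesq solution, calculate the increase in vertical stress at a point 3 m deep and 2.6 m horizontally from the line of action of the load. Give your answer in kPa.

Δσ_z ≈ 16.2 kPa

Boussinesq vertical stress below a point load on an elastic half-space:
Δσ_z = 3P/(2πz²) · [1 + (r/z)²]^(−5/2)
r/z = 2.6/3 = 0.86667; [1+(r/z)²]^(−5/2) = 0.24644.
Δσ_z = 3×1240/(2π×3²) × 0.24644 = 65.784 × 0.24644 = 16.21 kPa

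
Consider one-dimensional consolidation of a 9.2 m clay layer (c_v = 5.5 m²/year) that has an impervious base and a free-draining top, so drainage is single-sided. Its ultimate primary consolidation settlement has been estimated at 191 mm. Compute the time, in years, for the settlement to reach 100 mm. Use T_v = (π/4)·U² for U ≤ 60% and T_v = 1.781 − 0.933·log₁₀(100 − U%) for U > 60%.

Drainage path length: H_d = H = 9.2 m (single drainage).
U = S(t)/S_ult = 100/191 = 0.5236.
U ≤ 60%: T_v = (π/4)·U² = (π/4)×0.52356² = 0.21529.
t = T_v·H_d²/c_v = 0.21529×9.2²/5.5 = 3.313 years.

t ≈ 3.31 years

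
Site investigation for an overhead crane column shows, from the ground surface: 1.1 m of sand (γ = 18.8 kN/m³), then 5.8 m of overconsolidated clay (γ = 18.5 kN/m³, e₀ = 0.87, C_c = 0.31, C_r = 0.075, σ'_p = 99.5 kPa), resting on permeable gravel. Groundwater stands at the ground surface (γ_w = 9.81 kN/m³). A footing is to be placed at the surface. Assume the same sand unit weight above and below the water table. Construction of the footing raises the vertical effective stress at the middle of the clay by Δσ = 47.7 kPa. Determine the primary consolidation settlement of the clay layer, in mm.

S_c ≈ 86.7 mm

Mid-depth of clay below the ground surface: z = 1.1 + 5.8/2 = 4 m.
Total vertical stress at mid-clay: σ_v = 18.8×1.1 + 18.5×2.9 = 74.33 kPa.
Pore pressure: u = 9.81×(4 − 0) = 39.24 kPa.
Initial effective stress: σ'_0 = σ_v − u = 74.33 − 39.24 = 35.09 kPa.
Final effective stress: σ'_f = 35.09 + 47.7 = 82.79 kPa.
σ'_f = 82.79 ≤ σ'_p = 99.5 kPa, so the clay remains overconsolidated and only the recompression index applies:
S_c = C_r·H/(1+e₀)·log₁₀(σ'_f/σ'_0) = 0.075×5.8/1.87×log₁₀(82.79/35.09)
    = 0.23262 × 0.37279 = 0.08672 m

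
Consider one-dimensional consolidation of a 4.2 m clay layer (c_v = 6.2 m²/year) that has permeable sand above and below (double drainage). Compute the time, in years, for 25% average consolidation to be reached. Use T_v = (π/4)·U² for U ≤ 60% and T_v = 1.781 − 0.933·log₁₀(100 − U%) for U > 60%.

t ≈ 0.0349 years

Drainage path length: H_d = H/2 = 2.1 m (double drainage).
U ≤ 60%: T_v = (π/4)·U² = (π/4)×0.25² = 0.049087.
t = T_v·H_d²/c_v = 0.049087×2.1²/6.2 = 0.03492 years.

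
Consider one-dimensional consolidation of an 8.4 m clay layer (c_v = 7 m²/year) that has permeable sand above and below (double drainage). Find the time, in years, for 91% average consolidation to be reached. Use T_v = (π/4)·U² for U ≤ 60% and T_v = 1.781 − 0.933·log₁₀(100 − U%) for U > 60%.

t ≈ 2.24 years

Drainage path length: H_d = H/2 = 4.2 m (double drainage).
U > 60%: T_v = 1.781 − 0.933·log₁₀(100 − 91) = 0.89069.
t = T_v·H_d²/c_v = 0.89069×4.2²/7 = 2.245 years.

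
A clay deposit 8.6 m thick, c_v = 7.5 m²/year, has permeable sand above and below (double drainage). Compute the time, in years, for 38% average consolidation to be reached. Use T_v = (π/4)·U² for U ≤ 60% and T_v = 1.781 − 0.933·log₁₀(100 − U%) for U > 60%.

t ≈ 0.28 years

Drainage path length: H_d = H/2 = 4.3 m (double drainage).
U ≤ 60%: T_v = (π/4)·U² = (π/4)×0.38² = 0.11341.
t = T_v·H_d²/c_v = 0.11341×4.3²/7.5 = 0.2796 years.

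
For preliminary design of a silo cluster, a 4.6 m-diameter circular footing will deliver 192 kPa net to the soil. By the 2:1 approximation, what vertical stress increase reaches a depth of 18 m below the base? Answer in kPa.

By the 2:1 method the load spreads at 1 horizontal : 2 vertical, so at depth z the loaded area has grown by z in each plan dimension:
Δσ ≈ qD²/(D+z)² = 192×4.6²/(4.6+18)² = 7.9543 kPa

Δσ_z ≈ 7.95 kPa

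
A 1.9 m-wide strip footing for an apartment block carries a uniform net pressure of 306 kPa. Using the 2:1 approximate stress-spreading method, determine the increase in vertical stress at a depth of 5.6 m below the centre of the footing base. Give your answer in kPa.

By the 2:1 method the load spreads at 1 horizontal : 2 vertical, so at depth z the loaded area has grown by z in each plan dimension:
Δσ = qB/(B+z) = 306×1.9/(1.9+5.6) = 77.52 kPa

Δσ_z ≈ 77.5 kPa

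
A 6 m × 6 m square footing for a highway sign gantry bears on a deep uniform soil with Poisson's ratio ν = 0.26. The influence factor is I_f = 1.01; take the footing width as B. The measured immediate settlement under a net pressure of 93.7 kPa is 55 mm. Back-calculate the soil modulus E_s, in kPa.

S_e = q·B·(1−ν²)/E_s · I_f  ⇒  E_s = q·B·(1−ν²)·I_f / S_e.
E_s = 93.7 × 6 × 0.9324 × 1.01 / 0.055 = 9626 kPa

E_s ≈ 9630 kPa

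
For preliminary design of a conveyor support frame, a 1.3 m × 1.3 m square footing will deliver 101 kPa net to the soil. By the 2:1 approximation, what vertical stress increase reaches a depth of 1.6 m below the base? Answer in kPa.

By the 2:1 method the load spreads at 1 horizontal : 2 vertical, so at depth z the loaded area has grown by z in each plan dimension:
Δσ = qBL/((B+z)(L+z)) = 101×1.3×1.3/((1.3+1.6)(1.3+1.6)) = 20.296 kPa

Δσ_z ≈ 20.3 kPa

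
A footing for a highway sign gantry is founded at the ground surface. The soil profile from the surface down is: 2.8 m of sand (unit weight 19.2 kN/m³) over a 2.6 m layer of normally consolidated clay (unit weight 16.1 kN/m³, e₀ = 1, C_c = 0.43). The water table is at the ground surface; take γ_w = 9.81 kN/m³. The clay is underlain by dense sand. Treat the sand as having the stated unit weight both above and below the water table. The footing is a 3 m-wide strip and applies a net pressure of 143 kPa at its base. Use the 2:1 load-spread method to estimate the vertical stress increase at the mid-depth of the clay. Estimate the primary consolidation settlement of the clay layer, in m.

Mid-depth of clay below the ground surface: z = 2.8 + 2.6/2 = 4.1 m.
Total vertical stress at mid-clay: σ_v = 19.2×2.8 + 16.1×1.3 = 74.69 kPa.
Pore pressure: u = 9.81×(4.1 − 0) = 40.221 kPa.
Initial effective stress: σ'_0 = σ_v − u = 74.69 − 40.221 = 34.469 kPa.
Stress increase at mid-clay by the 2:1 spreading method:
Δσ = qB/(B+z) = 143×3/(3+4.1) = 60.423 kPa
Final effective stress: σ'_f = σ'_0 + Δσ = 34.469 + 60.423 = 94.892 kPa.
Normally consolidated clay, so the full stress increment lies on the virgin compression line:
S_c = C_c·H/(1+e₀)·log₁₀(σ'_f/σ'_0) = 0.43×2.6/(1+1)×log₁₀(94.892/34.469)
    = 0.559 × 0.4398 = 0.2458 m

S_c ≈ 0.246 m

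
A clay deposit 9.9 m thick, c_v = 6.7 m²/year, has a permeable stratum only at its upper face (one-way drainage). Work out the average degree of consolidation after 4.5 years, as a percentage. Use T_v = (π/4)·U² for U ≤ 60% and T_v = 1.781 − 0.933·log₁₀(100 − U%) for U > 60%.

Drainage path length: H_d = H = 9.9 m (single drainage).
T_v = c_v·t/H_d² = 6.7×4.5/9.9² = 0.30762.
T_v = 0.30762 corresponds to the U > 60% branch:
U = 1 − 10^((1.781 − T_v)/0.933)/100 = 0.6205

U ≈ 62.1 %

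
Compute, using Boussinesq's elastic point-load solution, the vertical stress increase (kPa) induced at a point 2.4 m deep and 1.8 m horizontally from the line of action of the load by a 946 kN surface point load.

Δσ_z ≈ 25.7 kPa

Boussinesq vertical stress below a point load on an elastic half-space:
Δσ_z = 3P/(2πz²) · [1 + (r/z)²]^(−5/2)
r/z = 1.8/2.4 = 0.75; [1+(r/z)²]^(−5/2) = 0.32768.
Δσ_z = 3×946/(2π×2.4²) × 0.32768 = 78.417 × 0.32768 = 25.7 kPa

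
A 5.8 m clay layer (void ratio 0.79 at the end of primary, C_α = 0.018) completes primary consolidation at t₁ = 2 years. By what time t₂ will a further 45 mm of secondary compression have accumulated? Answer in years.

t₂ ≈ 11.8 years

S_s = C_α·H/(1+e_p)·log₁₀(t₂/t₁) ⇒ log₁₀(t₂/t₁) = S_s·(1+e_p)/(C_α·H).
log₁₀(t₂/t₁) = 0.045 × (1+0.79) / (0.018×5.8) = 0.7716
t₂ = t₁ × 10^0.7716 = 2 × 5.91 = 11.82 years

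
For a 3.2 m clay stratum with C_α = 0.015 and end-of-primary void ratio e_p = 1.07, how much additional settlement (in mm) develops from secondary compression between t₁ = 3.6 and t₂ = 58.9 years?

Secondary compression: S_s = C_α·H/(1+e_p)·log₁₀(t₂/t₁)
S_s = 0.015×3.2/(1+1.07)×log₁₀(58.9/3.6)
    = 0.02319 × 1.214 = 0.02815 m

S_s ≈ 28.1 mm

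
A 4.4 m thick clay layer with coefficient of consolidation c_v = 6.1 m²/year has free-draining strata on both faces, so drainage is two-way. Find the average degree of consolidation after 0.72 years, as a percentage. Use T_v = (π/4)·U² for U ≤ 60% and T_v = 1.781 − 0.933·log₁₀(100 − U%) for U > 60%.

Drainage path length: H_d = H/2 = 2.2 m (double drainage).
T_v = c_v·t/H_d² = 6.1×0.72/2.2² = 0.90744.
T_v = 0.90744 corresponds to the U > 60% branch:
U = 1 − 10^((1.781 − T_v)/0.933)/100 = 0.9136

U ≈ 91.4 %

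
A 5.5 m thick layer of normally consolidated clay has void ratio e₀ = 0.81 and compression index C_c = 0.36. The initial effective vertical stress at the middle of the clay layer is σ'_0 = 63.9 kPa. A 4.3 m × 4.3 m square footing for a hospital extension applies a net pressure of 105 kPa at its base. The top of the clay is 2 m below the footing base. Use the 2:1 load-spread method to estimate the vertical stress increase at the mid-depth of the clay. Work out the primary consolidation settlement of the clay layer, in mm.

Mid-depth of clay below the footing base: z = 2 + 5.5/2 = 4.75 m.
Stress increase at mid-clay by the 2:1 spreading method:
Δσ = qBL/((B+z)(L+z)) = 105×4.3×4.3/((4.3+4.75)(4.3+4.75)) = 23.704 kPa
Final effective stress: σ'_f = σ'_0 + Δσ = 63.9 + 23.704 = 87.604 kPa.
Normally consolidated clay, so the full stress increment lies on the virgin compression line:
S_c = C_c·H/(1+e₀)·log₁₀(σ'_f/σ'_0) = 0.36×5.5/(1+0.81)×log₁₀(87.604/63.9)
    = 1.0939 × 0.13702 = 0.1499 m

S_c ≈ 150 mm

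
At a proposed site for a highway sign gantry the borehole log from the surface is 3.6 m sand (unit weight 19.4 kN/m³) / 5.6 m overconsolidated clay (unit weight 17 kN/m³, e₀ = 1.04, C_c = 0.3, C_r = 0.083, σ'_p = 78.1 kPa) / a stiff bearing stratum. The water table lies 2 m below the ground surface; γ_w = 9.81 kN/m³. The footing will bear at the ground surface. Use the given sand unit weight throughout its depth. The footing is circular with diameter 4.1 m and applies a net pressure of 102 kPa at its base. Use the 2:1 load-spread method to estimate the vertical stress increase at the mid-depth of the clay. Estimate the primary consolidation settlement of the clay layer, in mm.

Mid-depth of clay below the ground surface: z = 3.6 + 5.6/2 = 6.4 m.
Total vertical stress at mid-clay: σ_v = 19.4×3.6 + 17×2.8 = 117.44 kPa.
Pore pressure: u = 9.81×(6.4 − 2) = 43.164 kPa.
Initial effective stress: σ'_0 = σ_v − u = 117.44 − 43.164 = 74.276 kPa.
Stress increase at mid-clay by the 2:1 spreading method:
Δσ ≈ qD²/(D+z)² = 102×4.1²/(4.1+6.4)² = 15.552 kPa
Final effective stress: σ'_f = 74.276 + 15.552 = 89.828 kPa.
σ'_f = 89.828 > σ'_p = 78.1 kPa, so the stress path crosses the preconsolidation pressure — recompression up to σ'_p, then virgin compression beyond:
S_c = H/(1+e₀)·[C_r·log₁₀(σ'_p/σ'_0) + C_c·log₁₀(σ'_f/σ'_p)]
    = 5.6/2.04 × [0.083×log₁₀(78.1/74.276) + 0.3×log₁₀(89.828/78.1)]
    = 2.7451 × [0.0018096 + 0.018228] = 0.05501 m

S_c ≈ 55 mm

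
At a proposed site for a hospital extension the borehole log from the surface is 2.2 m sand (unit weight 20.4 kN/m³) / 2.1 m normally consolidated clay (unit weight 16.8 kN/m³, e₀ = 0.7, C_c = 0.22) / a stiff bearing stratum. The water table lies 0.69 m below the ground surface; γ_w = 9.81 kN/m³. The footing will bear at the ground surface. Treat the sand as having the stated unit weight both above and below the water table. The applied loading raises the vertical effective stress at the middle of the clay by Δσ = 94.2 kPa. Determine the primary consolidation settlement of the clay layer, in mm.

Mid-depth of clay below the ground surface: z = 2.2 + 2.1/2 = 3.25 m.
Total vertical stress at mid-clay: σ_v = 20.4×2.2 + 16.8×1.05 = 62.52 kPa.
Pore pressure: u = 9.81×(3.25 − 0.69) = 25.114 kPa.
Initial effective stress: σ'_0 = σ_v − u = 62.52 − 25.114 = 37.406 kPa.
Final effective stress: σ'_f = σ'_0 + Δσ = 37.406 + 94.2 = 131.61 kPa.
Normally consolidated clay, so the full stress increment lies on the virgin compression line:
S_c = C_c·H/(1+e₀)·log₁₀(σ'_f/σ'_0) = 0.22×2.1/(1+0.7)×log₁₀(131.61/37.406)
    = 0.27176 × 0.54635 = 0.1485 m

S_c ≈ 148 mm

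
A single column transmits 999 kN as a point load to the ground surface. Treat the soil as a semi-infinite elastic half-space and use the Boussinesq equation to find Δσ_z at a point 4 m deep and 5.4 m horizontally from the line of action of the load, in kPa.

Boussinesq vertical stress below a point load on an elastic half-space:
Δσ_z = 3P/(2πz²) · [1 + (r/z)²]^(−5/2)
r/z = 5.4/4 = 1.35; [1+(r/z)²]^(−5/2) = 0.074716.
Δσ_z = 3×999/(2π×4²) × 0.074716 = 29.812 × 0.074716 = 2.227 kPa

Δσ_z ≈ 2.23 kPa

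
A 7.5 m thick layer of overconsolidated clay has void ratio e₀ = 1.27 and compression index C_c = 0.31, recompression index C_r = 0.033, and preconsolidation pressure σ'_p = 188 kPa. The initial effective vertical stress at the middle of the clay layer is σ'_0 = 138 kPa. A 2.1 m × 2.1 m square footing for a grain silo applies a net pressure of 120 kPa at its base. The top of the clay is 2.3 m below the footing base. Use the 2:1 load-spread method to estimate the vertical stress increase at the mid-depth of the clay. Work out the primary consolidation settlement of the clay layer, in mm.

Mid-depth of clay below the footing base: z = 2.3 + 7.5/2 = 6.05 m.
Stress increase at mid-clay by the 2:1 spreading method:
Δσ = qBL/((B+z)(L+z)) = 120×2.1×2.1/((2.1+6.05)(2.1+6.05)) = 7.9672 kPa
Final effective stress: σ'_f = 138 + 7.9672 = 145.97 kPa.
σ'_f = 145.97 ≤ σ'_p = 188 kPa, so the clay remains overconsolidated and only the recompression index applies:
S_c = C_r·H/(1+e₀)·log₁₀(σ'_f/σ'_0) = 0.033×7.5/2.27×log₁₀(145.97/138)
    = 0.10903 × 0.024385 = 0.002659 m

S_c ≈ 2.66 mm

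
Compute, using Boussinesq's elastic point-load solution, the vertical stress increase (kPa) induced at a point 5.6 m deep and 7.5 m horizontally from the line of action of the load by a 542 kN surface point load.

Boussinesq vertical stress below a point load on an elastic half-space:
Δσ_z = 3P/(2πz²) · [1 + (r/z)²]^(−5/2)
r/z = 7.5/5.6 = 1.3393; [1+(r/z)²]^(−5/2) = 0.076658.
Δσ_z = 3×542/(2π×5.6²) × 0.076658 = 8.2521 × 0.076658 = 0.6326 kPa

Δσ_z ≈ 0.633 kPa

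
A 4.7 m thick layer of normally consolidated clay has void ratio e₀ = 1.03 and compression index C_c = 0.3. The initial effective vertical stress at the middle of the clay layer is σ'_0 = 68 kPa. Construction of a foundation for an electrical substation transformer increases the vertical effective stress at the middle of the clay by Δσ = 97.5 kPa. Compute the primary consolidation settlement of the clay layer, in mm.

Final effective stress: σ'_f = σ'_0 + Δσ = 68 + 97.5 = 165.5 kPa.
Normally consolidated clay, so the full stress increment lies on the virgin compression line:
S_c = C_c·H/(1+e₀)·log₁₀(σ'_f/σ'_0) = 0.3×4.7/(1+1.03)×log₁₀(165.5/68)
    = 0.69458 × 0.38629 = 0.2683 m

S_c ≈ 268 mm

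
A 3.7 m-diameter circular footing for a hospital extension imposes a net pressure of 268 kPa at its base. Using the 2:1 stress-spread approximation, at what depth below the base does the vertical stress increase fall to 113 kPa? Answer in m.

z ≈ 2 m

2:1 spreading — at depth z the loaded area has grown by z in each plan dimension:
qD²/(D+z)² = Δσ_z ⇒ z = D(√(q/Δσ_z) − 1) = 3.7×(√(268/113) − 1) = 1.998 m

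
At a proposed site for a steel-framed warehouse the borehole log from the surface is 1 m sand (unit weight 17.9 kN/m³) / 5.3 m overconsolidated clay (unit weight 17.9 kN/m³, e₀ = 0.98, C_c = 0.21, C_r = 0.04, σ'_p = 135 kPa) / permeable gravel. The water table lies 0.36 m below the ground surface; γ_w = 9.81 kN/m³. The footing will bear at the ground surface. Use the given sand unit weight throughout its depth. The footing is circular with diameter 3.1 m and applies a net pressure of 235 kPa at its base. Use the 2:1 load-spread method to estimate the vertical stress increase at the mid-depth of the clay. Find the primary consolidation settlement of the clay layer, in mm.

S_c ≈ 42.6 mm

Mid-depth of clay below the ground surface: z = 1 + 5.3/2 = 3.65 m.
Total vertical stress at mid-clay: σ_v = 17.9×1 + 17.9×2.65 = 65.335 kPa.
Pore pressure: u = 9.81×(3.65 − 0.36) = 32.275 kPa.
Initial effective stress: σ'_0 = σ_v − u = 65.335 − 32.275 = 33.06 kPa.
Stress increase at mid-clay by the 2:1 spreading method:
Δσ ≈ qD²/(D+z)² = 235×3.1²/(3.1+3.65)² = 49.566 kPa
Final effective stress: σ'_f = 33.06 + 49.566 = 82.626 kPa.
σ'_f = 82.626 ≤ σ'_p = 135 kPa, so the clay remains overconsolidated and only the recompression index applies:
S_c = C_r·H/(1+e₀)·log₁₀(σ'_f/σ'_0) = 0.04×5.3/1.98×log₁₀(82.626/33.06)
    = 0.10707 × 0.39781 = 0.04259 m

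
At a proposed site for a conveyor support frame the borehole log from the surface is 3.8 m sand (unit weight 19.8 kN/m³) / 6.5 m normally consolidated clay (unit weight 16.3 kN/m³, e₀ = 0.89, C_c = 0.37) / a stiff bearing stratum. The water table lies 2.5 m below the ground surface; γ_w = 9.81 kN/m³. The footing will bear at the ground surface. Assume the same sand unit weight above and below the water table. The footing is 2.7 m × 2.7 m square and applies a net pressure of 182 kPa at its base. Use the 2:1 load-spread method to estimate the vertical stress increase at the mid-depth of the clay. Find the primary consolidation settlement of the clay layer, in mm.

S_c ≈ 85.3 mm

Mid-depth of clay below the ground surface: z = 3.8 + 6.5/2 = 7.05 m.
Total vertical stress at mid-clay: σ_v = 19.8×3.8 + 16.3×3.25 = 128.22 kPa.
Pore pressure: u = 9.81×(7.05 − 2.5) = 44.636 kPa.
Initial effective stress: σ'_0 = σ_v − u = 128.22 − 44.636 = 83.584 kPa.
Stress increase at mid-clay by the 2:1 spreading method:
Δσ = qBL/((B+z)(L+z)) = 182×2.7×2.7/((2.7+7.05)(2.7+7.05)) = 13.957 kPa
Final effective stress: σ'_f = σ'_0 + Δσ = 83.584 + 13.957 = 97.541 kPa.
Normally consolidated clay, so the full stress increment lies on the virgin compression line:
S_c = C_c·H/(1+e₀)·log₁₀(σ'_f/σ'_0) = 0.37×6.5/(1+0.89)×log₁₀(97.541/83.584)
    = 1.2725 × 0.067064 = 0.08534 m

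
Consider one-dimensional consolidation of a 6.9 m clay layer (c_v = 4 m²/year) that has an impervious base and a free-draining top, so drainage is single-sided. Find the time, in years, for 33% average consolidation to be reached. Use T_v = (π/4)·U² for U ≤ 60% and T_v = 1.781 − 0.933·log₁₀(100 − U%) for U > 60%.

Drainage path length: H_d = H = 6.9 m (single drainage).
U ≤ 60%: T_v = (π/4)·U² = (π/4)×0.33² = 0.08553.
t = T_v·H_d²/c_v = 0.08553×6.9²/4 = 1.018 years.

t ≈ 1.02 years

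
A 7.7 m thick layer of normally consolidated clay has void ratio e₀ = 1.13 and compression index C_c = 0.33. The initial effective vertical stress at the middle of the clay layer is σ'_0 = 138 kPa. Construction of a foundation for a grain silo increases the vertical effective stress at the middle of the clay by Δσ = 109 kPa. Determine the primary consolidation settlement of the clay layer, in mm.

Final effective stress: σ'_f = σ'_0 + Δσ = 138 + 109 = 247 kPa.
Normally consolidated clay, so the full stress increment lies on the virgin compression line:
S_c = C_c·H/(1+e₀)·log₁₀(σ'_f/σ'_0) = 0.33×7.7/(1+1.13)×log₁₀(247/138)
    = 1.193 × 0.25282 = 0.3016 m

S_c ≈ 302 mm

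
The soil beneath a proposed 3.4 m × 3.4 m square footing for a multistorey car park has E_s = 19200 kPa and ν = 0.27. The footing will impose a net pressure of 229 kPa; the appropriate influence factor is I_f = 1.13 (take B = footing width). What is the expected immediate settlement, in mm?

S_e ≈ 42.5 mm

Immediate (elastic) settlement: S_e = q·B·(1−ν²)/E_s · I_f.
S_e = 229 × 3.4 × (1 − 0.27²) / 19200 × 1.13
    = 229 × 3.4 × 0.9271 / 19200 × 1.13
    = 0.04248 m = 42.48 mm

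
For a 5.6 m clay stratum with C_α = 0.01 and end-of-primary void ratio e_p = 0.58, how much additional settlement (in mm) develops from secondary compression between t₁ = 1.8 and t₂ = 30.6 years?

S_s ≈ 43.6 mm

Secondary compression: S_s = C_α·H/(1+e_p)·log₁₀(t₂/t₁)
S_s = 0.01×5.6/(1+0.58)×log₁₀(30.6/1.8)
    = 0.03544 × 1.23 = 0.04361 m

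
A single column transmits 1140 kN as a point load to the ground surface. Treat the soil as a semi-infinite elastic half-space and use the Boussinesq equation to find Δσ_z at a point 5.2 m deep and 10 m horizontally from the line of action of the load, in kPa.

Δσ_z ≈ 0.421 kPa

Boussinesq vertical stress below a point load on an elastic half-space:
Δσ_z = 3P/(2πz²) · [1 + (r/z)²]^(−5/2)
r/z = 10/5.2 = 1.9231; [1+(r/z)²]^(−5/2) = 0.020901.
Δσ_z = 3×1140/(2π×5.2²) × 0.020901 = 20.13 × 0.020901 = 0.4207 kPa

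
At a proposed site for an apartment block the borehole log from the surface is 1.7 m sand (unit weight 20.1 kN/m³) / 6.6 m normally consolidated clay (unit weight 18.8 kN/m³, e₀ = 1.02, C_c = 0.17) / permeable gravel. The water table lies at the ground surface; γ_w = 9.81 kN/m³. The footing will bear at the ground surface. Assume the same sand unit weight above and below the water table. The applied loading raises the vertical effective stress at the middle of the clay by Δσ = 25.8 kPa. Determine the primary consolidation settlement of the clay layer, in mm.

S_c ≈ 105 mm

Mid-depth of clay below the ground surface: z = 1.7 + 6.6/2 = 5 m.
Total vertical stress at mid-clay: σ_v = 20.1×1.7 + 18.8×3.3 = 96.21 kPa.
Pore pressure: u = 9.81×(5 − 0) = 49.05 kPa.
Initial effective stress: σ'_0 = σ_v − u = 96.21 − 49.05 = 47.16 kPa.
Final effective stress: σ'_f = σ'_0 + Δσ = 47.16 + 25.8 = 72.96 kPa.
Normally consolidated clay, so the full stress increment lies on the virgin compression line:
S_c = C_c·H/(1+e₀)·log₁₀(σ'_f/σ'_0) = 0.17×6.6/(1+1.02)×log₁₀(72.96/47.16)
    = 0.55545 × 0.18951 = 0.1053 m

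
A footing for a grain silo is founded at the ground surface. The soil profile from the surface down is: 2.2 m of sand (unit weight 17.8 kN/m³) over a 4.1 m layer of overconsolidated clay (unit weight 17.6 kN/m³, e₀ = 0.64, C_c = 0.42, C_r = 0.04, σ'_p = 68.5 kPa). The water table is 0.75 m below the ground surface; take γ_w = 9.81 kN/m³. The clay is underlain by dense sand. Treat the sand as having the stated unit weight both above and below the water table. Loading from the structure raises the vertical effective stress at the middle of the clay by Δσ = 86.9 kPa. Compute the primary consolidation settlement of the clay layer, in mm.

S_c ≈ 307 mm

Mid-depth of clay below the ground surface: z = 2.2 + 4.1/2 = 4.25 m.
Total vertical stress at mid-clay: σ_v = 17.8×2.2 + 17.6×2.05 = 75.24 kPa.
Pore pressure: u = 9.81×(4.25 − 0.75) = 34.335 kPa.
Initial effective stress: σ'_0 = σ_v − u = 75.24 − 34.335 = 40.905 kPa.
Final effective stress: σ'_f = 40.905 + 86.9 = 127.81 kPa.
σ'_f = 127.81 > σ'_p = 68.5 kPa, so the stress path crosses the preconsolidation pressure — recompression up to σ'_p, then virgin compression beyond:
S_c = H/(1+e₀)·[C_r·log₁₀(σ'_p/σ'_0) + C_c·log₁₀(σ'_f/σ'_p)]
    = 4.1/1.64 × [0.04×log₁₀(68.5/40.905) + 0.42×log₁₀(127.81/68.5)]
    = 2.5 × [0.0089566 + 0.11377] = 0.3068 m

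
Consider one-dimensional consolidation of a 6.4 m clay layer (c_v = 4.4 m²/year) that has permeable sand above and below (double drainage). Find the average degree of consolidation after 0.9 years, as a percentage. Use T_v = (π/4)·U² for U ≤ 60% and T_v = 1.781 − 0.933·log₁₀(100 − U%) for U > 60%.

U ≈ 68.8 %

Drainage path length: H_d = H/2 = 3.2 m (double drainage).
T_v = c_v·t/H_d² = 4.4×0.9/3.2² = 0.38672.
T_v = 0.38672 corresponds to the U > 60% branch:
U = 1 − 10^((1.781 − T_v)/0.933)/100 = 0.6878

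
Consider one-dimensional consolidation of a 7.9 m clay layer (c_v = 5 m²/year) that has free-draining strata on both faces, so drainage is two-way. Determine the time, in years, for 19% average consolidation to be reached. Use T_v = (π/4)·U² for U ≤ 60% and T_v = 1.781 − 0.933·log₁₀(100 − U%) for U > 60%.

t ≈ 0.0885 years

Drainage path length: H_d = H/2 = 3.95 m (double drainage).
U ≤ 60%: T_v = (π/4)·U² = (π/4)×0.19² = 0.028353.
t = T_v·H_d²/c_v = 0.028353×3.95²/5 = 0.08848 years.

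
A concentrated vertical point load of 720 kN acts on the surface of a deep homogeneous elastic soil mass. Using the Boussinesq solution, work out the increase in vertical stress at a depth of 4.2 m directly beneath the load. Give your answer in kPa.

Δσ_z ≈ 19.5 kPa

Boussinesq vertical stress below a point load on an elastic half-space:
Δσ_z = 3P/(2πz²) · [1 + (r/z)²]^(−5/2)
r/z = 0/4.2 = 0; [1+(r/z)²]^(−5/2) = 1.
Δσ_z = 3×720/(2π×4.2²) × 1 = 19.488 × 1 = 19.49 kPa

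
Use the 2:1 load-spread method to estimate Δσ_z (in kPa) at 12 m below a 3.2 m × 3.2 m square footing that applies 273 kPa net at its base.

Δσ_z ≈ 12.1 kPa

By the 2:1 method the load spreads at 1 horizontal : 2 vertical, so at depth z the loaded area has grown by z in each plan dimension:
Δσ = qBL/((B+z)(L+z)) = 273×3.2×3.2/((3.2+12)(3.2+12)) = 12.1 kPa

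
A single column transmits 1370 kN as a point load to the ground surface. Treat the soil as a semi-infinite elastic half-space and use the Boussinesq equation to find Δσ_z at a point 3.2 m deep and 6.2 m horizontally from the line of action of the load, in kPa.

Boussinesq vertical stress below a point load on an elastic half-space:
Δσ_z = 3P/(2πz²) · [1 + (r/z)²]^(−5/2)
r/z = 6.2/3.2 = 1.9375; [1+(r/z)²]^(−5/2) = 0.020294.
Δσ_z = 3×1370/(2π×3.2²) × 0.020294 = 63.88 × 0.020294 = 1.296 kPa

Δσ_z ≈ 1.3 kPa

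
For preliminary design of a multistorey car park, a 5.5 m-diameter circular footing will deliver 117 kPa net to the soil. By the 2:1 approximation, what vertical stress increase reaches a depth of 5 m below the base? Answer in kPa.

Δσ_z ≈ 32.1 kPa

By the 2:1 method the load spreads at 1 horizontal : 2 vertical, so at depth z the loaded area has grown by z in each plan dimension:
Δσ ≈ qD²/(D+z)² = 117×5.5²/(5.5+5)² = 32.102 kPa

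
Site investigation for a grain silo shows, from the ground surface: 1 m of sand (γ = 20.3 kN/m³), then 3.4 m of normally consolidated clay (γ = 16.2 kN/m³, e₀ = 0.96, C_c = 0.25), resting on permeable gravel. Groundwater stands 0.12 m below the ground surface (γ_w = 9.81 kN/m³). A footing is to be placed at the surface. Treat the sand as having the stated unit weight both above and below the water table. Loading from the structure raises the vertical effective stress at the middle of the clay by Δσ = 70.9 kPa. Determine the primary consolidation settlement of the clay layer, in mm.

Mid-depth of clay below the ground surface: z = 1 + 3.4/2 = 2.7 m.
Total vertical stress at mid-clay: σ_v = 20.3×1 + 16.2×1.7 = 47.84 kPa.
Pore pressure: u = 9.81×(2.7 − 0.12) = 25.31 kPa.
Initial effective stress: σ'_0 = σ_v − u = 47.84 − 25.31 = 22.53 kPa.
Final effective stress: σ'_f = σ'_0 + Δσ = 22.53 + 70.9 = 93.43 kPa.
Normally consolidated clay, so the full stress increment lies on the virgin compression line:
S_c = C_c·H/(1+e₀)·log₁₀(σ'_f/σ'_0) = 0.25×3.4/(1+0.96)×log₁₀(93.43/22.53)
    = 0.43367 × 0.61773 = 0.2679 m

S_c ≈ 268 mm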